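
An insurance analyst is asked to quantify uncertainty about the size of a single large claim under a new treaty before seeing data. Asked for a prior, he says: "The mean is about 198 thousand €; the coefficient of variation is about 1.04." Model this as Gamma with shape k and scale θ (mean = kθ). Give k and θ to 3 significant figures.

For Gamma(k, scale θ): mean = kθ, variance = kθ², so CV = 1/√k.
CV = 1.04, hence k = 1/CV² = 0.925.
Then θ = mean/k = 198/0.925 = 214.

k ≈ 0.925, θ ≈ 214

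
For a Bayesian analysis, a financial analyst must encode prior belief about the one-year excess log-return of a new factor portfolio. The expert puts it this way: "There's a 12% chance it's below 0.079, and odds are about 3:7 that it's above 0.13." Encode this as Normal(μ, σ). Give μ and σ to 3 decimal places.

μ = 0.114, σ = 0.030

For Normal(μ,σ), the p-quantile is μ + z_p·σ. Here z_{0.12} = -1.175, z_{0.7} = 0.5244.
So 0.079 = μ − 1.175σ and 0.13 = μ + 0.5244σ.
Subtracting: σ = (0.13 − 0.079)/(0.5244 − (-1.175)) = 0.030.
Then μ = 0.079 − (-1.175)·0.030 = 0.114.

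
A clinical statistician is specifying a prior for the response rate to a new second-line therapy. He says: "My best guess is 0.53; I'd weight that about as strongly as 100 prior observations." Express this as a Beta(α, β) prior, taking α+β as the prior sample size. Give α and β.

Under the effective-sample-size interpretation, Beta(α, β) has prior mean α/(α+β) and prior sample size α+β.
So α+β = 100 and α/(α+β) = 0.53, giving α = 0.53·100 = 53 and β = 100 − 53 = 47.

α = 53, β = 47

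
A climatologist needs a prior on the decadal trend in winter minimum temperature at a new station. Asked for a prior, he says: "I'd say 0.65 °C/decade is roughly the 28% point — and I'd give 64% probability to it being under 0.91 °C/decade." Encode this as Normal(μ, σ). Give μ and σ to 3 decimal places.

For Normal(μ,σ), the p-quantile is μ + z_p·σ. Here z_{0.28} = -0.5828, z_{0.64} = 0.3585.
So 0.65 = μ − 0.5828σ and 0.91 = μ + 0.3585σ.
Subtracting: σ = (0.91 − 0.65)/(0.3585 − (-0.5828)) = 0.276.
Then μ = 0.65 − (-0.5828)·0.276 = 0.811.

μ = 0.811, σ = 0.276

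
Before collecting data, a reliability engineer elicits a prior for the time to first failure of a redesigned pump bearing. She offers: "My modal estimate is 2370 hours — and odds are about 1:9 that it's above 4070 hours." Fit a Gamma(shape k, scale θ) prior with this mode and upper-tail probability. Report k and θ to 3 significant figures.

k ≈ 7.48, θ ≈ 366

Gamma(k,θ) with k>1 has mode (k−1)θ, so θ = 2370/(k−1).
Need P(X < 4070) = 0.9 with θ tied to k this way. Start at k = 2, θ = 2370: P(X<4070) ≈ 0.512.
Too low — raise k to concentrate. Iterating converges to k ≈ 7.48.
Then θ = 2370/(7.48−1) ≈ 366.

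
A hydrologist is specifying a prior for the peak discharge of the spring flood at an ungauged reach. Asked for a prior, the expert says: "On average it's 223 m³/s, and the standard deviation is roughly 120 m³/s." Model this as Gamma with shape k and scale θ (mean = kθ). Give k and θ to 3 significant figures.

k ≈ 3.45, θ ≈ 64.6

For Gamma(k, scale θ): mean = kθ, variance = kθ², so CV = 1/√k.
CV = SD/mean = 120/223 = 0.5381, hence k = 1/CV² = 3.45.
Then θ = mean/k = 223/3.45 = 64.6.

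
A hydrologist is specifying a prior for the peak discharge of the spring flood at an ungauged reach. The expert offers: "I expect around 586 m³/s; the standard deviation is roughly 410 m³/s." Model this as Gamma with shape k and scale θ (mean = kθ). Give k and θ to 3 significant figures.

For Gamma(k, scale θ): mean = kθ, variance = kθ², so CV = 1/√k.
CV = SD/mean = 410/586 = 0.6997, hence k = 1/CV² = 2.04.
Then θ = mean/k = 586/2.04 = 287.

k ≈ 2.04, θ ≈ 287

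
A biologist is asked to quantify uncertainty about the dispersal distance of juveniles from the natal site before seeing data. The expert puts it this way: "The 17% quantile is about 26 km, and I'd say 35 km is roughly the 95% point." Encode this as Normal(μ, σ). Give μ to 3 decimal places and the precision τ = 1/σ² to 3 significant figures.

The p-quantile of Normal(μ,σ) is μ + z_p·σ, with z_{0.17} = -0.9542 and z_{0.95} = 1.645.
Eliminate σ: μ = (z₂·x₁ − z₁·x₂)/(z₂ − z₁) = (1.645·26 − (-0.9542)·35)/2.599 = 29.304.
Then σ = (x₂ − x₁)/(z₂ − z₁) = (35 − 26)/2.599 = 3.463.
Precision τ = 1/σ² = 1/3.463² = 0.0834.

μ = 29.304, τ = 0.0834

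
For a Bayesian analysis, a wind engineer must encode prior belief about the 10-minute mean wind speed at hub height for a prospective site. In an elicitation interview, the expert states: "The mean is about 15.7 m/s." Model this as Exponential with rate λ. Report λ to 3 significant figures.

λ ≈ 0.0637

Exponential mean = 1/λ, so λ = 1/15.7 = 0.0637.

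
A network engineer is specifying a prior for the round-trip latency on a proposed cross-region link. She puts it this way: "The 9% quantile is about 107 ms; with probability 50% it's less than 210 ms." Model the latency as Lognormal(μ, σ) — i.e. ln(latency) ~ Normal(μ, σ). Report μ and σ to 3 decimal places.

If T ~ Lognormal(μ,σ) then ln T ~ Normal(μ,σ), so the p-quantile of ln T is μ + z_p·σ.
ln(107) = 4.673 and ln(210) = 5.347; z_{0.09} = -1.341, z_{0.5} = 0.
σ = (5.347 − 4.673)/(0 − (-1.341)) = 0.503.
μ = 4.673 − (-1.341)·0.503 = 5.347.

μ ≈ 5.347, σ ≈ 0.503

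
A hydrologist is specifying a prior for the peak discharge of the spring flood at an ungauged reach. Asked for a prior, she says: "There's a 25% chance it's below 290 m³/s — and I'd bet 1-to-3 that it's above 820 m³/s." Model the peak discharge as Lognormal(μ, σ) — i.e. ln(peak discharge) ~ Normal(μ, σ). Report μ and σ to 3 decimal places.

μ ≈ 6.190, σ ≈ 0.771

If T ~ Lognormal(μ,σ) then ln T ~ Normal(μ,σ), so the p-quantile of ln T is μ + z_p·σ.
ln(290) = 5.67 and ln(820) = 6.709; z_{0.25} = -0.6745, z_{0.75} = 0.6745.
σ = (6.709 − 5.67)/(0.6745 − (-0.6745)) = 0.771.
μ = 5.67 − (-0.6745)·0.771 = 6.190.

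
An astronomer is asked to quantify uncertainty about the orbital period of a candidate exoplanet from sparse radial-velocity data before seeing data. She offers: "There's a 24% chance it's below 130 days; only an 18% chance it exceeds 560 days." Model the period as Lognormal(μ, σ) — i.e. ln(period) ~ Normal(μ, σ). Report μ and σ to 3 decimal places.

μ ≈ 5.504, σ ≈ 0.901

If T ~ Lognormal(μ,σ) then ln T ~ Normal(μ,σ), so the p-quantile of ln T is μ + z_p·σ.
ln(130) = 4.868 and ln(560) = 6.328; z_{0.24} = -0.7063, z_{0.82} = 0.9154.
σ = (6.328 − 4.868)/(0.9154 − (-0.7063)) = 0.901.
μ = 4.868 − (-0.7063)·0.901 = 5.504.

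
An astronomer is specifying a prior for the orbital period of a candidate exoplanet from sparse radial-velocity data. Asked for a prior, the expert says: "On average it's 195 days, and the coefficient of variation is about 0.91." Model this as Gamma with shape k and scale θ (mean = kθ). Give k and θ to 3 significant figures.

For Gamma(k, scale θ): mean = kθ, variance = kθ², so CV = 1/√k.
CV = 0.91, hence k = 1/CV² = 1.21.
Then θ = mean/k = 195/1.21 = 161.

k ≈ 1.21, θ ≈ 161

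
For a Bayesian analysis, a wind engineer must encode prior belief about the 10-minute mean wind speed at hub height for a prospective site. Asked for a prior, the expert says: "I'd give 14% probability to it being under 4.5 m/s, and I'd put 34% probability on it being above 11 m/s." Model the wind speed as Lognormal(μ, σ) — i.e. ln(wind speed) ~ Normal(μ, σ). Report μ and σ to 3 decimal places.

μ ≈ 2.151, σ ≈ 0.599

If T ~ Lognormal(μ,σ) then ln T ~ Normal(μ,σ), so the p-quantile of ln T is μ + z_p·σ.
ln(4.5) = 1.504 and ln(11) = 2.398; z_{0.14} = -1.08, z_{0.66} = 0.4125.
σ = (2.398 − 1.504)/(0.4125 − (-1.08)) = 0.599.
μ = 1.504 − (-1.08)·0.599 = 2.151.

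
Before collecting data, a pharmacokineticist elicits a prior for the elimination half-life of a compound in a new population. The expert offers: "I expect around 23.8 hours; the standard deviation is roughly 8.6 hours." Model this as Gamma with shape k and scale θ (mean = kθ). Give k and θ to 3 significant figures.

k ≈ 7.66, θ ≈ 3.11

For Gamma(k, scale θ): mean = kθ, variance = kθ², so CV = 1/√k.
CV = SD/mean = 8.6/23.8 = 0.3613, hence k = 1/CV² = 7.66.
Then θ = mean/k = 23.8/7.66 = 3.11.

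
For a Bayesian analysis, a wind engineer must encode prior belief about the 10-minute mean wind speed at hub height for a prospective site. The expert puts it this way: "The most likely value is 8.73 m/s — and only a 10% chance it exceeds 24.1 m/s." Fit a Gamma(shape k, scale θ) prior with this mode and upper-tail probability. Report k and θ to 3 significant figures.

k ≈ 2.85, θ ≈ 4.71

Gamma(k,θ) with k>1 has mode (k−1)θ, so θ = 8.73/(k−1).
Need P(X < 24.1) = 0.9 with θ tied to k this way. Start at k = 2, θ = 8.73: P(X<24.1) ≈ 0.762.
Too low — raise k to concentrate. Iterating converges to k ≈ 2.85.
Then θ = 8.73/(2.85−1) ≈ 4.71.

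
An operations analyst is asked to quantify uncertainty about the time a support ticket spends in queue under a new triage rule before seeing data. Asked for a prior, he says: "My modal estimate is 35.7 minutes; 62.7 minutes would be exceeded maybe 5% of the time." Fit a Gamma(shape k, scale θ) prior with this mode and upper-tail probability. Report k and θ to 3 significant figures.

k ≈ 9.79, θ ≈ 4.06

Gamma(k,θ) with k>1 has mode (k−1)θ, so θ = 35.7/(k−1).
Need P(X < 62.7) = 0.95 with θ tied to k this way. Start at k = 2, θ = 35.7: P(X<62.7) ≈ 0.524.
Too low — raise k to concentrate. Iterating converges to k ≈ 9.79.
Then θ = 35.7/(9.79−1) ≈ 4.06.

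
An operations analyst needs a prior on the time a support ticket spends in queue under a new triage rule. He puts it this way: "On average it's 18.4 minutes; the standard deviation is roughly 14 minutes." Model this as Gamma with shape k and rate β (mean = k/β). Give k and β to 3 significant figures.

For Gamma(k, rate β): mean = k/β, variance = k/β², so CV = 1/√k.
CV = SD/mean = 14/18.4 = 0.7609, hence k = 1/CV² = 1.73.
Then β = k/mean = 1.73/18.4 = 0.0939.

k ≈ 1.73, β ≈ 0.0939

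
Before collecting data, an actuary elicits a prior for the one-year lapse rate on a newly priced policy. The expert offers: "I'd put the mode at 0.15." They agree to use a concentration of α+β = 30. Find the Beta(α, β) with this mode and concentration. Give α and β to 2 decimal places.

For α,β > 1 the Beta mode is (α−1)/(α+β−2). With α+β = 30, the mode is (α−1)/28.
Set (α−1)/28 = 0.15 → α = 1 + 0.15·28 = 5.20.
β = 30 − α = 24.80.

α = 5.20, β = 24.80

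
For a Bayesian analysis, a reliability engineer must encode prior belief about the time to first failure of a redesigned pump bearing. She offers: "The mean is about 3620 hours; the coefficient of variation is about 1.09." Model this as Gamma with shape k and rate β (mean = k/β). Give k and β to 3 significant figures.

For Gamma(k, rate β): mean = k/β, variance = k/β², so CV = 1/√k.
CV = 1.09, hence k = 1/CV² = 0.842.
Then β = k/mean = 0.842/3620 = 0.000233.

k ≈ 0.842, β ≈ 0.000233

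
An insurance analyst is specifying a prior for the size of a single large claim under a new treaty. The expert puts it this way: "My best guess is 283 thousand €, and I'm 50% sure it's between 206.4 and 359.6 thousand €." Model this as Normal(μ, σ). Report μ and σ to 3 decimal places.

μ = 283.000, σ = 113.567

A symmetric 50% interval runs μ ± z·σ with z = 0.6745.
Half-width = 76.6, so σ = 76.6/0.6745 = 113.567.
μ is the stated best guess, 283.000.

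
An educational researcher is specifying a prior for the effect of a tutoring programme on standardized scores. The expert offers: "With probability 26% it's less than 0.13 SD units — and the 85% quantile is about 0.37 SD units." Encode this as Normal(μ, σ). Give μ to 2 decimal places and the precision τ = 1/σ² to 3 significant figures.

μ = 0.22, τ = 49

The p-quantile of Normal(μ,σ) is μ + z_p·σ, with z_{0.26} = -0.6433 and z_{0.85} = 1.036.
Eliminate σ: μ = (z₂·x₁ − z₁·x₂)/(z₂ − z₁) = (1.036·0.13 − (-0.6433)·0.37)/1.68 = 0.22.
Then σ = (x₂ − x₁)/(z₂ − z₁) = (0.37 − 0.13)/1.68 = 0.14.
Precision τ = 1/σ² = 1/0.1429² = 49.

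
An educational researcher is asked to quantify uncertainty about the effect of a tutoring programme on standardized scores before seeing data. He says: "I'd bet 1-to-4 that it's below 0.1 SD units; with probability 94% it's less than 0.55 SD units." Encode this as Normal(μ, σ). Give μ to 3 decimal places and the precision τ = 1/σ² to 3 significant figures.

μ = 0.258, τ = 28.4

For Normal(μ,σ), the p-quantile is μ + z_p·σ. Here z_{0.2} = -0.8416, z_{0.94} = 1.555.
So 0.1 = μ − 0.8416σ and 0.55 = μ + 1.555σ.
Subtracting: σ = (0.55 − 0.1)/(1.555 − (-0.8416)) = 0.188.
Then μ = 0.1 − (-0.8416)·0.188 = 0.258.
Precision τ = 1/σ² = 1/0.1878² = 28.4.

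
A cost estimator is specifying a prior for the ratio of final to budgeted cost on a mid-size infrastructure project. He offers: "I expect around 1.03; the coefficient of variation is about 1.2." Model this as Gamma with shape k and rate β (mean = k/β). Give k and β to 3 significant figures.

k ≈ 0.694, β ≈ 0.674

For Gamma(k, rate β): mean = k/β, variance = k/β², so CV = 1/√k.
CV = 1.2, hence k = 1/CV² = 0.694.
Then β = k/mean = 0.694/1.03 = 0.674.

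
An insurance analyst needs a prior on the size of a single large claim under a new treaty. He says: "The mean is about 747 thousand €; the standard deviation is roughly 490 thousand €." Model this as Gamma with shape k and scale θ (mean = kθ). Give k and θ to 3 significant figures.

For Gamma(k, scale θ): mean = kθ, variance = kθ², so CV = 1/√k.
CV = SD/mean = 490/747 = 0.656, hence k = 1/CV² = 2.32.
Then θ = mean/k = 747/2.32 = 321.

k ≈ 2.32, θ ≈ 321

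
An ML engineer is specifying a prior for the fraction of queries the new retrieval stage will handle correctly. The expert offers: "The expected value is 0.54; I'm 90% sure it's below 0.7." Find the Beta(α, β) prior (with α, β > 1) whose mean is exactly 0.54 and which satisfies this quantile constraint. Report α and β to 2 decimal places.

With mean 0.54 fixed, write α = 0.54s, β = 0.46s where s = α+β.
Need P(θ < 0.7) = 0.9 under Beta(0.54s, 0.46s). Normal approximation: (q−m)/√(m(1−m)/s) ≈ z_{0.9} = 1.28, so s ≈ 0.54·0.46·(1.28)²/(0.7−0.54)² = 15.9.
At s = 15.9: P(θ<0.7) ≈ 0.905. Adjusting to match 0.9 gives s ≈ 15.34.
So α = 0.54·15.34 ≈ 8.28, β = 0.46·15.34 ≈ 7.06.

α ≈ 8.28, β ≈ 7.06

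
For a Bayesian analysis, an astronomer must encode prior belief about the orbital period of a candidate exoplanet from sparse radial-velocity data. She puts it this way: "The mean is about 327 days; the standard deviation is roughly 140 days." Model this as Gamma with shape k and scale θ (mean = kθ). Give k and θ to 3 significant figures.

k ≈ 5.46, θ ≈ 59.9

For Gamma(k, scale θ): mean = kθ, variance = kθ², so CV = 1/√k.
CV = SD/mean = 140/327 = 0.4281, hence k = 1/CV² = 5.46.
Then θ = mean/k = 327/5.46 = 59.9.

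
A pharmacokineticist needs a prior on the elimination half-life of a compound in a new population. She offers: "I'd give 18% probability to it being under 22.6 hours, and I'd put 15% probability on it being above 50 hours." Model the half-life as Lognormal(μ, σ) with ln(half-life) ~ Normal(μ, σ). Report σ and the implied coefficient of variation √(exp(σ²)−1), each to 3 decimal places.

If T ~ Lognormal(μ,σ) then ln T ~ Normal(μ,σ), so the p-quantile of ln T is μ + z_p·σ.
ln(22.6) = 3.118 and ln(50) = 3.912; z_{0.18} = -0.9154, z_{0.85} = 1.036.
σ = (3.912 − 3.118)/(1.036 − (-0.9154)) = 0.407.
μ = 3.118 − (-0.9154)·0.407 = 3.490.
CV = √(exp(σ²)−1) = √(exp(0.1655)−1) = 0.424.

σ ≈ 0.407, CV ≈ 0.424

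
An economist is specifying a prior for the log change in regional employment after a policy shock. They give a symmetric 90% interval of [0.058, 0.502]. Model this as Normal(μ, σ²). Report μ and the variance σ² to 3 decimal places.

A symmetric 90% interval runs μ ± z·σ with z = 1.645.
Half-width = 0.222, so σ = 0.222/1.645 = 0.1350 and σ² = 0.018.
μ is the interval midpoint, 0.280.

μ = 0.280, σ² = 0.018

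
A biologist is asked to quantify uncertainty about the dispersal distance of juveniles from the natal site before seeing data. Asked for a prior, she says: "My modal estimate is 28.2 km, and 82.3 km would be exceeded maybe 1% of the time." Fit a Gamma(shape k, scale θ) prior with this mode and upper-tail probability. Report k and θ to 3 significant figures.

k ≈ 4.95, θ ≈ 7.14

Gamma(k,θ) with k>1 has mode (k−1)θ, so θ = 28.2/(k−1).
Need P(X < 82.3) = 0.99 with θ tied to k this way. Start at k = 2, θ = 28.2: P(X<82.3) ≈ 0.788.
Too low — raise k to concentrate. Iterating converges to k ≈ 4.95.
Then θ = 28.2/(4.95−1) ≈ 7.14.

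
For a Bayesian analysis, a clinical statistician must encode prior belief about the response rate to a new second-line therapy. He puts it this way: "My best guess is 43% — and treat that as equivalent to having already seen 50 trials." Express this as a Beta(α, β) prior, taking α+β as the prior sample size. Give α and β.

α = 21.5, β = 28.5

Under the effective-sample-size interpretation, Beta(α, β) has prior mean α/(α+β) and prior sample size α+β.
So α+β = 50 and α/(α+β) = 0.43, giving α = 0.43·50 = 21.5 and β = 50 − 21.5 = 28.5.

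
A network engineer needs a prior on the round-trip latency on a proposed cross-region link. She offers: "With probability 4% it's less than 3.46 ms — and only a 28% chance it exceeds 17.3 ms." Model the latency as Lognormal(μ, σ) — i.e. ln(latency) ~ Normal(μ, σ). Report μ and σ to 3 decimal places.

μ ≈ 2.449, σ ≈ 0.690

If T ~ Lognormal(μ,σ) then ln T ~ Normal(μ,σ), so the p-quantile of ln T is μ + z_p·σ.
ln(3.46) = 1.241 and ln(17.3) = 2.851; z_{0.04} = -1.751, z_{0.72} = 0.5828.
σ = (2.851 − 1.241)/(0.5828 − (-1.751)) = 0.690.
μ = 1.241 − (-1.751)·0.690 = 2.449.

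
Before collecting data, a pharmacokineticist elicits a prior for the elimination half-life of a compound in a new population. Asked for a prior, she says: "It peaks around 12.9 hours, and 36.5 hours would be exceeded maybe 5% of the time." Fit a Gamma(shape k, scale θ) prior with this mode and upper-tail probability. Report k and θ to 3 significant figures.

k ≈ 3.47, θ ≈ 5.22

Gamma(k,θ) with k>1 has mode (k−1)θ, so θ = 12.9/(k−1).
Need P(X < 36.5) = 0.95 with θ tied to k this way. Start at k = 2, θ = 12.9: P(X<36.5) ≈ 0.774.
Too low — raise k to concentrate. Iterating converges to k ≈ 3.47.
Then θ = 12.9/(3.47−1) ≈ 5.22.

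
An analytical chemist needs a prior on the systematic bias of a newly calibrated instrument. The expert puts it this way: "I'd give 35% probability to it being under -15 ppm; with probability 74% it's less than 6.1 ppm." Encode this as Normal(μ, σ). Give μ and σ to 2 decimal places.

For Normal(μ,σ), the p-quantile is μ + z_p·σ. Here z_{0.35} = -0.3853, z_{0.74} = 0.6433.
So -15 = μ − 0.3853σ and 6.1 = μ + 0.6433σ.
Subtracting: σ = (6.1 − -15)/(0.6433 − (-0.3853)) = 20.51.
Then μ = -15 − (-0.3853)·20.51 = -7.10.

μ = -7.10, σ = 20.51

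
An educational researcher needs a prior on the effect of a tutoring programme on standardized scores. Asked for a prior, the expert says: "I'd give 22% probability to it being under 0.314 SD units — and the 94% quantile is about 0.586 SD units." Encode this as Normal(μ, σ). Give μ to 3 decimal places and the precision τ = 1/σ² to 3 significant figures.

μ = 0.404, τ = 73.2

The p-quantile of Normal(μ,σ) is μ + z_p·σ, with z_{0.22} = -0.7722 and z_{0.94} = 1.555.
Eliminate σ: μ = (z₂·x₁ − z₁·x₂)/(z₂ − z₁) = (1.555·0.314 − (-0.7722)·0.586)/2.327 = 0.404.
Then σ = (x₂ − x₁)/(z₂ − z₁) = (0.586 − 0.314)/2.327 = 0.117.
Precision τ = 1/σ² = 1/0.1169² = 73.2.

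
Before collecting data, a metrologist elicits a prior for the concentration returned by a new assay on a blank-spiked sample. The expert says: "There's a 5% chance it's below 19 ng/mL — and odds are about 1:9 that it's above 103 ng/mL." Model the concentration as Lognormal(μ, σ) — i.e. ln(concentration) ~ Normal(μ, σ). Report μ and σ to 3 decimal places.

If T ~ Lognormal(μ,σ) then ln T ~ Normal(μ,σ), so the p-quantile of ln T is μ + z_p·σ.
ln(19) = 2.944 and ln(103) = 4.635; z_{0.05} = -1.645, z_{0.9} = 1.282.
σ = (4.635 − 2.944)/(1.282 − (-1.645)) = 0.578.
μ = 2.944 − (-1.645)·0.578 = 3.895.

μ ≈ 3.895, σ ≈ 0.578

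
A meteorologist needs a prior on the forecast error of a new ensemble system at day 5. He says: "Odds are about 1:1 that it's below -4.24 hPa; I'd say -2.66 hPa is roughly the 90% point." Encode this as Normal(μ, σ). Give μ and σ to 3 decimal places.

μ = -4.240, σ = 1.233

For Normal(μ,σ), the p-quantile is μ + z_p·σ. Here z_{0.5} = 0, z_{0.9} = 1.282.
So -4.24 = μ + 0σ and -2.66 = μ + 1.282σ.
Subtracting: σ = (-2.66 − -4.24)/(1.282 − (0)) = 1.233.
Then μ = -4.24 − (0)·1.233 = -4.240.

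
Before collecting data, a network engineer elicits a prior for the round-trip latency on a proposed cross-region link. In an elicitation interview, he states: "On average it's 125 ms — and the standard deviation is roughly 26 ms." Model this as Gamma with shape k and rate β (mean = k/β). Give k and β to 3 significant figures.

For Gamma(k, rate β): mean = k/β, variance = k/β², so CV = 1/√k.
CV = SD/mean = 26/125 = 0.208, hence k = 1/CV² = 23.1.
Then β = k/mean = 23.1/125 = 0.185.

k ≈ 23.1, β ≈ 0.185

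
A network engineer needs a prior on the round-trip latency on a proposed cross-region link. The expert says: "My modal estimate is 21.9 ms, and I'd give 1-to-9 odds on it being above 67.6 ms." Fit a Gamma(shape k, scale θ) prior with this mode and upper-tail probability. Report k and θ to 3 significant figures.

k ≈ 2.49, θ ≈ 14.7

Gamma(k,θ) with k>1 has mode (k−1)θ, so θ = 21.9/(k−1).
Need P(X < 67.6) = 0.9 with θ tied to k this way. Start at k = 2, θ = 21.9: P(X<67.6) ≈ 0.813.
Too low — raise k to concentrate. Iterating converges to k ≈ 2.49.
Then θ = 21.9/(2.49−1) ≈ 14.7.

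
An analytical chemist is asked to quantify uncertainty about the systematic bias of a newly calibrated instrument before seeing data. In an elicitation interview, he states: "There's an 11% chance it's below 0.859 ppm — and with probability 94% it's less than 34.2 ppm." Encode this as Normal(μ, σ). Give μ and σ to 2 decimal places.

The p-quantile of Normal(μ,σ) is μ + z_p·σ, with z_{0.11} = -1.227 and z_{0.94} = 1.555.
Eliminate σ: μ = (z₂·x₁ − z₁·x₂)/(z₂ − z₁) = (1.555·0.859 − (-1.227)·34.2)/2.781 = 15.56.
Then σ = (x₂ − x₁)/(z₂ − z₁) = (34.2 − 0.859)/2.781 = 11.99.

μ = 15.56, σ = 11.99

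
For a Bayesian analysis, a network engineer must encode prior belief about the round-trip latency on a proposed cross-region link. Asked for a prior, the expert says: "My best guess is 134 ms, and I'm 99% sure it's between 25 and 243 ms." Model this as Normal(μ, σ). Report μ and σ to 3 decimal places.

A symmetric 99% interval runs μ ± z·σ with z = 2.576.
Half-width = 109, so σ = 109/2.576 = 42.316.
μ is the stated best guess, 134.000.

μ = 134.000, σ = 42.316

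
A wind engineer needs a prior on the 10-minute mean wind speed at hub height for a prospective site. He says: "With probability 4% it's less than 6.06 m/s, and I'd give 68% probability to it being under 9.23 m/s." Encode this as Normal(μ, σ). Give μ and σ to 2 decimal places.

μ = 8.56, σ = 1.43

The p-quantile of Normal(μ,σ) is μ + z_p·σ, with z_{0.04} = -1.751 and z_{0.68} = 0.4677.
Eliminate σ: μ = (z₂·x₁ − z₁·x₂)/(z₂ − z₁) = (0.4677·6.06 − (-1.751)·9.23)/2.218 = 8.56.
Then σ = (x₂ − x₁)/(z₂ − z₁) = (9.23 − 6.06)/2.218 = 1.43.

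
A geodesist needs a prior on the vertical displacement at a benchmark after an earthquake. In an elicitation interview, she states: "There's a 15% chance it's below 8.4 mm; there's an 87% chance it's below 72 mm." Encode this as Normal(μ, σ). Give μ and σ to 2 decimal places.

The p-quantile of Normal(μ,σ) is μ + z_p·σ, with z_{0.15} = -1.036 and z_{0.87} = 1.126.
Eliminate σ: μ = (z₂·x₁ − z₁·x₂)/(z₂ − z₁) = (1.126·8.4 − (-1.036)·72)/2.163 = 38.88.
Then σ = (x₂ − x₁)/(z₂ − z₁) = (72 − 8.4)/2.163 = 29.41.

μ = 38.88, σ = 29.41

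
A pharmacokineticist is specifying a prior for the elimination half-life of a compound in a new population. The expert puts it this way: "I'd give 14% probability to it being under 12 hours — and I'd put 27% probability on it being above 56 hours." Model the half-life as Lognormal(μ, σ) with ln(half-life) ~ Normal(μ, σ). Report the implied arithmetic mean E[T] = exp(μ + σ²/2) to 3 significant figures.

E[T] ≈ 48.5 hours

If T ~ Lognormal(μ,σ) then ln T ~ Normal(μ,σ), so the p-quantile of ln T is μ + z_p·σ.
ln(12) = 2.485 and ln(56) = 4.025; z_{0.14} = -1.08, z_{0.73} = 0.6128.
σ = (4.025 − 2.485)/(0.6128 − (-1.08)) = 0.910.
μ = 2.485 − (-1.08)·0.910 = 3.468.
E[T] = exp(μ + σ²/2) = exp(3.468 + 0.4139) = 48.5 hours.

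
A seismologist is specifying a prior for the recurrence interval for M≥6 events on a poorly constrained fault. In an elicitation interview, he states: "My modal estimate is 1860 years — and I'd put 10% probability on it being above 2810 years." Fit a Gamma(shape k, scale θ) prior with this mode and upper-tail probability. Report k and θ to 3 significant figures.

k ≈ 11.9, θ ≈ 170

Gamma(k,θ) with k>1 has mode (k−1)θ, so θ = 1860/(k−1).
Need P(X < 2810) = 0.9 with θ tied to k this way. Start at k = 2, θ = 1860: P(X<2810) ≈ 0.446.
Too low — raise k to concentrate. Iterating converges to k ≈ 11.9.
Then θ = 1860/(11.9−1) ≈ 170.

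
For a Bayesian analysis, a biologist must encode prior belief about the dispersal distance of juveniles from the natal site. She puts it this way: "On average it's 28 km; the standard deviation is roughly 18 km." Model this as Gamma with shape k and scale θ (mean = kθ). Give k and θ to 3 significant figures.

For Gamma(k, scale θ): mean = kθ, variance = kθ², so CV = 1/√k.
CV = SD/mean = 18/28 = 0.6429, hence k = 1/CV² = 2.42.
Then θ = mean/k = 28/2.42 = 11.6.

k ≈ 2.42, θ ≈ 11.6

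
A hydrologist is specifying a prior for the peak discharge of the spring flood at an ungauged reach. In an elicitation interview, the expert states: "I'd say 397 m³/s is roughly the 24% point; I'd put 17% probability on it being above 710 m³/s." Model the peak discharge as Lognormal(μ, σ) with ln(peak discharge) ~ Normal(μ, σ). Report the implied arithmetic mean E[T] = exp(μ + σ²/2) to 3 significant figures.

If T ~ Lognormal(μ,σ) then ln T ~ Normal(μ,σ), so the p-quantile of ln T is μ + z_p·σ.
ln(397) = 5.984 and ln(710) = 6.565; z_{0.24} = -0.7063, z_{0.83} = 0.9542.
σ = (6.565 − 5.984)/(0.9542 − (-0.7063)) = 0.350.
μ = 5.984 − (-0.7063)·0.350 = 6.231.
E[T] = exp(μ + σ²/2) = exp(6.231 + 0.0613) = 541 m³/s.

E[T] ≈ 541 m³/s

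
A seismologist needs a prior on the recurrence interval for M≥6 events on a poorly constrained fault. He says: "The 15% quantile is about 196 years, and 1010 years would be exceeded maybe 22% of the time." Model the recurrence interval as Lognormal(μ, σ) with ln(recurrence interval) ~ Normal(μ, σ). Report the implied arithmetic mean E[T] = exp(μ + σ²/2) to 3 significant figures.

If T ~ Lognormal(μ,σ) then ln T ~ Normal(μ,σ), so the p-quantile of ln T is μ + z_p·σ.
ln(196) = 5.278 and ln(1010) = 6.918; z_{0.15} = -1.036, z_{0.78} = 0.7722.
σ = (6.918 − 5.278)/(0.7722 − (-1.036)) = 0.907.
μ = 5.278 − (-1.036)·0.907 = 6.218.
E[T] = exp(μ + σ²/2) = exp(6.218 + 0.4109) = 756 years.

E[T] ≈ 756 years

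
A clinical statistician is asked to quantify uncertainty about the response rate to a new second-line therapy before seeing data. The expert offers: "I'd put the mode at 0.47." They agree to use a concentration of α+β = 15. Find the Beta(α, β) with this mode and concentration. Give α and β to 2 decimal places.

α = 7.11, β = 7.89

For α,β > 1 the Beta mode is (α−1)/(α+β−2). With α+β = 15, the mode is (α−1)/13.
Set (α−1)/13 = 0.47 → α = 1 + 0.47·13 = 7.11.
β = 15 − α = 7.89.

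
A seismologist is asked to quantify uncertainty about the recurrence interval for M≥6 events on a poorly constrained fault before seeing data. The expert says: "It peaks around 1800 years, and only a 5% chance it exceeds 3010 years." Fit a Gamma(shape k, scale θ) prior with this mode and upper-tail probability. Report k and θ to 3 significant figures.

k ≈ 11.6, θ ≈ 170

Gamma(k,θ) with k>1 has mode (k−1)θ, so θ = 1800/(k−1).
Need P(X < 3010) = 0.95 with θ tied to k this way. Start at k = 2, θ = 1800: P(X<3010) ≈ 0.498.
Too low — raise k to concentrate. Iterating converges to k ≈ 11.6.
Then θ = 1800/(11.6−1) ≈ 170.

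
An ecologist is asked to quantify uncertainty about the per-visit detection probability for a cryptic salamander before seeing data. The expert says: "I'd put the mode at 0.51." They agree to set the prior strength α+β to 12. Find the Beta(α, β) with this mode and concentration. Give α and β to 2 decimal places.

α = 6.10, β = 5.90

For α,β > 1 the Beta mode is (α−1)/(α+β−2). With α+β = 12, the mode is (α−1)/10.
Set (α−1)/10 = 0.51 → α = 1 + 0.51·10 = 6.10.
β = 12 − α = 5.90.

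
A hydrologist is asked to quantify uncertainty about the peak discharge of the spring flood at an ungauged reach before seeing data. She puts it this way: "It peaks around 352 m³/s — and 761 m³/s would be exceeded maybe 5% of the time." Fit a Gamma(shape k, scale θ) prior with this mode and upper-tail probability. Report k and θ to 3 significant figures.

k ≈ 5.64, θ ≈ 75.9

Gamma(k,θ) with k>1 has mode (k−1)θ, so θ = 352/(k−1).
Need P(X < 761) = 0.95 with θ tied to k this way. Start at k = 2, θ = 352: P(X<761) ≈ 0.636.
Too low — raise k to concentrate. Iterating converges to k ≈ 5.64.
Then θ = 352/(5.64−1) ≈ 75.9.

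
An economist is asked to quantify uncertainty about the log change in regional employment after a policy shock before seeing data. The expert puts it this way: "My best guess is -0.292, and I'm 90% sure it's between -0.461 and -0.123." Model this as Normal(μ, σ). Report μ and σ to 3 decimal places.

A symmetric 90% interval runs μ ± z·σ with z = 1.645.
Half-width = 0.169, so σ = 0.169/1.645 = 0.103.
μ is the stated best guess, -0.292.

μ = -0.292, σ = 0.103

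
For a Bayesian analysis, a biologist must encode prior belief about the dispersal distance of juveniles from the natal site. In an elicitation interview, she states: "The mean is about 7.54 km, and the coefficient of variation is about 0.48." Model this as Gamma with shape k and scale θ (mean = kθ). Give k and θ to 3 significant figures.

For Gamma(k, scale θ): mean = kθ, variance = kθ², so CV = 1/√k.
CV = 0.48, hence k = 1/CV² = 4.34.
Then θ = mean/k = 7.54/4.34 = 1.74.

k ≈ 4.34, θ ≈ 1.74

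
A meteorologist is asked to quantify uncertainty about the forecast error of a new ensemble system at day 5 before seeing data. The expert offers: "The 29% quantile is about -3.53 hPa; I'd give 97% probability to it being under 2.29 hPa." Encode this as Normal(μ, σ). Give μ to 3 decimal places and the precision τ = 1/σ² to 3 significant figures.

μ = -2.207, τ = 0.175

For Normal(μ,σ), the p-quantile is μ + z_p·σ. Here z_{0.29} = -0.5534, z_{0.97} = 1.881.
So -3.53 = μ − 0.5534σ and 2.29 = μ + 1.881σ.
Subtracting: σ = (2.29 − -3.53)/(1.881 − (-0.5534)) = 2.391.
Then μ = -3.53 − (-0.5534)·2.391 = -2.207.
Precision τ = 1/σ² = 1/2.391² = 0.175.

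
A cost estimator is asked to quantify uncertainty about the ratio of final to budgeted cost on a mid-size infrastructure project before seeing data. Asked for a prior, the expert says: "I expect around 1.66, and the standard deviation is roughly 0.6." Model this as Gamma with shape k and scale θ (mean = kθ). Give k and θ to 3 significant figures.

For Gamma(k, scale θ): mean = kθ, variance = kθ², so CV = 1/√k.
CV = SD/mean = 0.6/1.66 = 0.3614, hence k = 1/CV² = 7.65.
Then θ = mean/k = 1.66/7.65 = 0.217.

k ≈ 7.65, θ ≈ 0.217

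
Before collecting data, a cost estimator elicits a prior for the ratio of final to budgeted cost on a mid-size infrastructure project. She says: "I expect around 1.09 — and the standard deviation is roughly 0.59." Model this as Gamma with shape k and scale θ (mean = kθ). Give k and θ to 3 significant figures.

k ≈ 3.41, θ ≈ 0.319

For Gamma(k, scale θ): mean = kθ, variance = kθ², so CV = 1/√k.
CV = SD/mean = 0.59/1.09 = 0.5413, hence k = 1/CV² = 3.41.
Then θ = mean/k = 1.09/3.41 = 0.319.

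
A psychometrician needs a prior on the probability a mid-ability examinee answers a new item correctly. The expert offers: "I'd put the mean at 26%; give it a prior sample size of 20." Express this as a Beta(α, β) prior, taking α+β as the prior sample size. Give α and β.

α = 5.2, β = 14.8

Under the effective-sample-size interpretation, Beta(α, β) has prior mean α/(α+β) and prior sample size α+β.
So α+β = 20 and α/(α+β) = 0.26, giving α = 0.26·20 = 5.2 and β = 20 − 5.2 = 14.8.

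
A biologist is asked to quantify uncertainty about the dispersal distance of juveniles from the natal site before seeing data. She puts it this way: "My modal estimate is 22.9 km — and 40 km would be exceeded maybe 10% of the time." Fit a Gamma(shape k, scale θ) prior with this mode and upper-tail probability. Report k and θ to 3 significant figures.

Gamma(k,θ) with k>1 has mode (k−1)θ, so θ = 22.9/(k−1).
Need P(X < 40) = 0.9 with θ tied to k this way. Start at k = 2, θ = 22.9: P(X<40) ≈ 0.521.
Too low — raise k to concentrate. Iterating converges to k ≈ 7.1.
Then θ = 22.9/(7.1−1) ≈ 3.75.

k ≈ 7.1, θ ≈ 3.75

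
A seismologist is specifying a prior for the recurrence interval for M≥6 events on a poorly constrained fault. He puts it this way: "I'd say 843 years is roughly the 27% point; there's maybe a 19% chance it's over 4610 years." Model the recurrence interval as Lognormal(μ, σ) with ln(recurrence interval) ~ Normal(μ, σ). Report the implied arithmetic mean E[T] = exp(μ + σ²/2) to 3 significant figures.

If T ~ Lognormal(μ,σ) then ln T ~ Normal(μ,σ), so the p-quantile of ln T is μ + z_p·σ.
ln(843) = 6.737 and ln(4610) = 8.436; z_{0.27} = -0.6128, z_{0.81} = 0.8779.
σ = (8.436 − 6.737)/(0.8779 − (-0.6128)) = 1.140.
μ = 6.737 − (-0.6128)·1.140 = 7.435.
E[T] = exp(μ + σ²/2) = exp(7.435 + 0.6495) = 3250 years.

E[T] ≈ 3250 years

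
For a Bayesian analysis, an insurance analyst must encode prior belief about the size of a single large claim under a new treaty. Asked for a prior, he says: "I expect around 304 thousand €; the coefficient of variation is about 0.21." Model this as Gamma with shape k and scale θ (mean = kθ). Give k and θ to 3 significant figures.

k ≈ 22.7, θ ≈ 13.4

For Gamma(k, scale θ): mean = kθ, variance = kθ², so CV = 1/√k.
CV = 0.21, hence k = 1/CV² = 22.7.
Then θ = mean/k = 304/22.7 = 13.4.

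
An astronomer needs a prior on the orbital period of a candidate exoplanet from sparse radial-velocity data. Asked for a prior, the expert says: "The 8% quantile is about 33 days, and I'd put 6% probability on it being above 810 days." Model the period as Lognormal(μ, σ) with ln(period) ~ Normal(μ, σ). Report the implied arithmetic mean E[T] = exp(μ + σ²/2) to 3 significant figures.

If T ~ Lognormal(μ,σ) then ln T ~ Normal(μ,σ), so the p-quantile of ln T is μ + z_p·σ.
ln(33) = 3.497 and ln(810) = 6.697; z_{0.08} = -1.405, z_{0.94} = 1.555.
σ = (6.697 − 3.497)/(1.555 − (-1.405)) = 1.081.
μ = 3.497 − (-1.405)·1.081 = 5.016.
E[T] = exp(μ + σ²/2) = exp(5.016 + 0.5846) = 271 days.

E[T] ≈ 271 days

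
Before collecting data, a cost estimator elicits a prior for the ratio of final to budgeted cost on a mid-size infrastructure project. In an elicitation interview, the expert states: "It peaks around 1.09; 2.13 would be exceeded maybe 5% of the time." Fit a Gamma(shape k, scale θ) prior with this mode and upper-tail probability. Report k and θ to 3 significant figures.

Gamma(k,θ) with k>1 has mode (k−1)θ, so θ = 1.09/(k−1).
Need P(X < 2.13) = 0.95 with θ tied to k this way. Start at k = 2, θ = 1.09: P(X<2.13) ≈ 0.581.
Too low — raise k to concentrate. Iterating converges to k ≈ 7.18.
Then θ = 1.09/(7.18−1) ≈ 0.176.

k ≈ 7.18, θ ≈ 0.176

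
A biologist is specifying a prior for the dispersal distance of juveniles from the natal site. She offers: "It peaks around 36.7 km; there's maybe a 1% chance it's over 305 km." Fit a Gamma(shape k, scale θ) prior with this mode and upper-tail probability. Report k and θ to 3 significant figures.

Gamma(k,θ) with k>1 has mode (k−1)θ, so θ = 36.7/(k−1).
Need P(X < 305) = 0.99 with θ tied to k this way. Start at k = 2, θ = 36.7: P(X<305) ≈ 0.998.
Too high — lower k to spread out. Iterating converges to k ≈ 1.74.
Then θ = 36.7/(1.74−1) ≈ 49.6.

k ≈ 1.74, θ ≈ 49.6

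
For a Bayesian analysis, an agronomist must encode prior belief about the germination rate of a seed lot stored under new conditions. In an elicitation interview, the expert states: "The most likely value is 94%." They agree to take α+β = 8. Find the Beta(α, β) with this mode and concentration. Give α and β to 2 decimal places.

α = 6.64, β = 1.36

For α,β > 1 the Beta mode is (α−1)/(α+β−2). With α+β = 8, the mode is (α−1)/6.
Set (α−1)/6 = 0.94 → α = 1 + 0.94·6 = 6.64.
β = 8 − α = 1.36.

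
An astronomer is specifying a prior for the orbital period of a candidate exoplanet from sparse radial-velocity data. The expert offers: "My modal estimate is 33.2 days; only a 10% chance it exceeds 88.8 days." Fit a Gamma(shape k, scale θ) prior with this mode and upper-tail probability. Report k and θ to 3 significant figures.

k ≈ 2.98, θ ≈ 16.8

Gamma(k,θ) with k>1 has mode (k−1)θ, so θ = 33.2/(k−1).
Need P(X < 88.8) = 0.9 with θ tied to k this way. Start at k = 2, θ = 33.2: P(X<88.8) ≈ 0.747.
Too low — raise k to concentrate. Iterating converges to k ≈ 2.98.
Then θ = 33.2/(2.98−1) ≈ 16.8.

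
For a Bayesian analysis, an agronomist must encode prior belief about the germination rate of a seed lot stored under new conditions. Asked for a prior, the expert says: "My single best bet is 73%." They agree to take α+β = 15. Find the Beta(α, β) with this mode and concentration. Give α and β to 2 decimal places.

For α,β > 1 the Beta mode is (α−1)/(α+β−2). With α+β = 15, the mode is (α−1)/13.
Set (α−1)/13 = 0.73 → α = 1 + 0.73·13 = 10.49.
β = 15 − α = 4.51.

α = 10.49, β = 4.51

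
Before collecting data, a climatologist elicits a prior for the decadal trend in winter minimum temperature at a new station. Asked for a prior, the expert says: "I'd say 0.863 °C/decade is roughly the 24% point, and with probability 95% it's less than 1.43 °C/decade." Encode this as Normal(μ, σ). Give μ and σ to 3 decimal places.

μ = 1.033, σ = 0.241

The p-quantile of Normal(μ,σ) is μ + z_p·σ, with z_{0.24} = -0.7063 and z_{0.95} = 1.645.
Eliminate σ: μ = (z₂·x₁ − z₁·x₂)/(z₂ − z₁) = (1.645·0.863 − (-0.7063)·1.43)/2.351 = 1.033.
Then σ = (x₂ − x₁)/(z₂ − z₁) = (1.43 − 0.863)/2.351 = 0.241.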